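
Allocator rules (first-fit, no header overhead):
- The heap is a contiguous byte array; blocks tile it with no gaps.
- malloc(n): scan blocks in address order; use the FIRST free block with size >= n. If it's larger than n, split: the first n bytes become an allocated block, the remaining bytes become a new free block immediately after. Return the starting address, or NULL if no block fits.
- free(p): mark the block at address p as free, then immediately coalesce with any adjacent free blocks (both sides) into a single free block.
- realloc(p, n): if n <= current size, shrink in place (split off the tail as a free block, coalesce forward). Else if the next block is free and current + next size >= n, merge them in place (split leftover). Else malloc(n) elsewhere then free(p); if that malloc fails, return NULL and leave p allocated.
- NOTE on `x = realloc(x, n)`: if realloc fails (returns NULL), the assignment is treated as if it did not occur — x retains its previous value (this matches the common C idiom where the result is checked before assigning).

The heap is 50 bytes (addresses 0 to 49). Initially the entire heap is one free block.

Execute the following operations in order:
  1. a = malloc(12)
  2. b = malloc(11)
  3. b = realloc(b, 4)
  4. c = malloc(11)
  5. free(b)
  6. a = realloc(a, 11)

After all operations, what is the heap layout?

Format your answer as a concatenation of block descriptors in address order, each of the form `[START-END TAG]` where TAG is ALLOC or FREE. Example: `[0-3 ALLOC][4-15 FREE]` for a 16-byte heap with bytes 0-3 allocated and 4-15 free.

Answer: [0-10 ALLOC][11-15 FREE][16-26 ALLOC][27-49 FREE]

Derivation:
Op 1: a = malloc(12) -> a = 0; heap: [0-11 ALLOC][12-49 FREE]
Op 2: b = malloc(11) -> b = 12; heap: [0-11 ALLOC][12-22 ALLOC][23-49 FREE]
Op 3: b = realloc(b, 4) -> b = 12; heap: [0-11 ALLOC][12-15 ALLOC][16-49 FREE]
Op 4: c = malloc(11) -> c = 16; heap: [0-11 ALLOC][12-15 ALLOC][16-26 ALLOC][27-49 FREE]
Op 5: free(b) -> (freed b); heap: [0-11 ALLOC][12-15 FREE][16-26 ALLOC][27-49 FREE]
Op 6: a = realloc(a, 11) -> a = 0; heap: [0-10 ALLOC][11-15 FREE][16-26 ALLOC][27-49 FREE]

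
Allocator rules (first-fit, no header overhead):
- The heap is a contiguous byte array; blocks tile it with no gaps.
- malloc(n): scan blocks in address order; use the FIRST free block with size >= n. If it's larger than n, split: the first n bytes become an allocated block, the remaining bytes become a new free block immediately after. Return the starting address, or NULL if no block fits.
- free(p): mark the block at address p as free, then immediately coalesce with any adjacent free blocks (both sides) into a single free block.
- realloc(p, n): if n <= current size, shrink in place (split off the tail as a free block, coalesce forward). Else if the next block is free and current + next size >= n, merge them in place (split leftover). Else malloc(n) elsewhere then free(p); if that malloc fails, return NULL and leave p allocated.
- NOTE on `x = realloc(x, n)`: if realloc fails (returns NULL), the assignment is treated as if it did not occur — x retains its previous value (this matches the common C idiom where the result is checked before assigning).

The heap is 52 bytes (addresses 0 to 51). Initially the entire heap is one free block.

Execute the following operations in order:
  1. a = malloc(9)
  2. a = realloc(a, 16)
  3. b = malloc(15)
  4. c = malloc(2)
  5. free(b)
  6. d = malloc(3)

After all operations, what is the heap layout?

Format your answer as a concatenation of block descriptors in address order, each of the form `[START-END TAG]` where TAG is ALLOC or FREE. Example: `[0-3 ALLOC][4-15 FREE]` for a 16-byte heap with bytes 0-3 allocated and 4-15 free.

Op 1: a = malloc(9) -> a = 0; heap: [0-8 ALLOC][9-51 FREE]
Op 2: a = realloc(a, 16) -> a = 0; heap: [0-15 ALLOC][16-51 FREE]
Op 3: b = malloc(15) -> b = 16; heap: [0-15 ALLOC][16-30 ALLOC][31-51 FREE]
Op 4: c = malloc(2) -> c = 31; heap: [0-15 ALLOC][16-30 ALLOC][31-32 ALLOC][33-51 FREE]
Op 5: free(b) -> (freed b); heap: [0-15 ALLOC][16-30 FREE][31-32 ALLOC][33-51 FREE]
Op 6: d = malloc(3) -> d = 16; heap: [0-15 ALLOC][16-18 ALLOC][19-30 FREE][31-32 ALLOC][33-51 FREE]

Answer: [0-15 ALLOC][16-18 ALLOC][19-30 FREE][31-32 ALLOC][33-51 FREE]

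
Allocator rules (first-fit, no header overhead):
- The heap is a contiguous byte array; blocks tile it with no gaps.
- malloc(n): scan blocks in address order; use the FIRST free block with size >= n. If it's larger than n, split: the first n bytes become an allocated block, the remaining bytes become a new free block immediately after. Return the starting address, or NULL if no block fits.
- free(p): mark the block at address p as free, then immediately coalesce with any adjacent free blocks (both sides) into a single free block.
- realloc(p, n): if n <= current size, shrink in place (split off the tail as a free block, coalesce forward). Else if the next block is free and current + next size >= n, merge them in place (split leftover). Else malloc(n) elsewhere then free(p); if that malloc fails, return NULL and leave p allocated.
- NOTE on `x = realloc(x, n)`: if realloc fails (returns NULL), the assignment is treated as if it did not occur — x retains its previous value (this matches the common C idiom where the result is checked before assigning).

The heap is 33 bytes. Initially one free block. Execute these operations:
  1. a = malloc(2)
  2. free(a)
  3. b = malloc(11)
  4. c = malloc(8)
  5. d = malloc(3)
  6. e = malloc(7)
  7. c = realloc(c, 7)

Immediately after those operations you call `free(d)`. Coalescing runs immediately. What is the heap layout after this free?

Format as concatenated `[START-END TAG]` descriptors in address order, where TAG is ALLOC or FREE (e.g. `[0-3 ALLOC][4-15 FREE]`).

Answer: [0-10 ALLOC][11-17 ALLOC][18-21 FREE][22-28 ALLOC][29-32 FREE]

Derivation:
Op 1: a = malloc(2) -> a = 0; heap: [0-1 ALLOC][2-32 FREE]
Op 2: free(a) -> (freed a); heap: [0-32 FREE]
Op 3: b = malloc(11) -> b = 0; heap: [0-10 ALLOC][11-32 FREE]
Op 4: c = malloc(8) -> c = 11; heap: [0-10 ALLOC][11-18 ALLOC][19-32 FREE]
Op 5: d = malloc(3) -> d = 19; heap: [0-10 ALLOC][11-18 ALLOC][19-21 ALLOC][22-32 FREE]
Op 6: e = malloc(7) -> e = 22; heap: [0-10 ALLOC][11-18 ALLOC][19-21 ALLOC][22-28 ALLOC][29-32 FREE]
Op 7: c = realloc(c, 7) -> c = 11; heap: [0-10 ALLOC][11-17 ALLOC][18-18 FREE][19-21 ALLOC][22-28 ALLOC][29-32 FREE]
free(d): d = 19 -> block [19-21 ALLOC]; mark free, coalesce with adjacent free neighbors -> [0-10 ALLOC][11-17 ALLOC][18-21 FREE][22-28 ALLOC][29-32 FREE]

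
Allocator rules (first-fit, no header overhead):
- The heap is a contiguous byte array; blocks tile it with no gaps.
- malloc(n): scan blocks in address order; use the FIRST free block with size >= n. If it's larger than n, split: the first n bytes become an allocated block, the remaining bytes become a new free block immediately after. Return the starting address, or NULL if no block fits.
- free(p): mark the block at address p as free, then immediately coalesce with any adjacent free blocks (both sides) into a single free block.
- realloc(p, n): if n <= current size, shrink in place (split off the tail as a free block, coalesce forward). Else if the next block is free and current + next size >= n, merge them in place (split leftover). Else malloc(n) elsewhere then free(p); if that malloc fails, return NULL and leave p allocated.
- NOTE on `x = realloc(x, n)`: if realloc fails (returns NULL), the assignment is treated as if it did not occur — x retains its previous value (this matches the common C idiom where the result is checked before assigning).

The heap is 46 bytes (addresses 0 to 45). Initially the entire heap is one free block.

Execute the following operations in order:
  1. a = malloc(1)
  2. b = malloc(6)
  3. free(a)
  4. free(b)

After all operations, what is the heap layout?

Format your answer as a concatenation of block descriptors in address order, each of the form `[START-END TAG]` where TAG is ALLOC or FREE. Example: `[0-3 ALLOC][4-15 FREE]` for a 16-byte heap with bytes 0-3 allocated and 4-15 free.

Op 1: a = malloc(1) -> a = 0; heap: [0-0 ALLOC][1-45 FREE]
Op 2: b = malloc(6) -> b = 1; heap: [0-0 ALLOC][1-6 ALLOC][7-45 FREE]
Op 3: free(a) -> (freed a); heap: [0-0 FREE][1-6 ALLOC][7-45 FREE]
Op 4: free(b) -> (freed b); heap: [0-45 FREE]

Answer: [0-45 FREE]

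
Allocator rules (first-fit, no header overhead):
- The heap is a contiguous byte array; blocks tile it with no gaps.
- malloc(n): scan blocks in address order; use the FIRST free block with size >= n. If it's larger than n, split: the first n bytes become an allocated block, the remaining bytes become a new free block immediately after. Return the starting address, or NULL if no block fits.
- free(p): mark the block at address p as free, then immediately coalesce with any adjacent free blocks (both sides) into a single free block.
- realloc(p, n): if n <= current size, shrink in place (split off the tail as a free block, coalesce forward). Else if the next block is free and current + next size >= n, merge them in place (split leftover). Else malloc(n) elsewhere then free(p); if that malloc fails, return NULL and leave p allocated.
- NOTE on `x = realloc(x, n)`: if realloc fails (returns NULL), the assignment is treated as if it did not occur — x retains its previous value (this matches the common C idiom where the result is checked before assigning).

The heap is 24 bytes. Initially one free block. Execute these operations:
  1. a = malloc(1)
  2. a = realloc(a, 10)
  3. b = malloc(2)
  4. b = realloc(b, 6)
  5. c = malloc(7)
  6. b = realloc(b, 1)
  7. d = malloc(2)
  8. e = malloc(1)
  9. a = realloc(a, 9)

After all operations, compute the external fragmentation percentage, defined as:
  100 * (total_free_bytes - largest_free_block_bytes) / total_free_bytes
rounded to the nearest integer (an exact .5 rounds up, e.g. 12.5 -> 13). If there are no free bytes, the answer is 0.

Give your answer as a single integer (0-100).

Answer: 50

Derivation:
Op 1: a = malloc(1) -> a = 0; heap: [0-0 ALLOC][1-23 FREE]
Op 2: a = realloc(a, 10) -> a = 0; heap: [0-9 ALLOC][10-23 FREE]
Op 3: b = malloc(2) -> b = 10; heap: [0-9 ALLOC][10-11 ALLOC][12-23 FREE]
Op 4: b = realloc(b, 6) -> b = 10; heap: [0-9 ALLOC][10-15 ALLOC][16-23 FREE]
Op 5: c = malloc(7) -> c = 16; heap: [0-9 ALLOC][10-15 ALLOC][16-22 ALLOC][23-23 FREE]
Op 6: b = realloc(b, 1) -> b = 10; heap: [0-9 ALLOC][10-10 ALLOC][11-15 FREE][16-22 ALLOC][23-23 FREE]
Op 7: d = malloc(2) -> d = 11; heap: [0-9 ALLOC][10-10 ALLOC][11-12 ALLOC][13-15 FREE][16-22 ALLOC][23-23 FREE]
Op 8: e = malloc(1) -> e = 13; heap: [0-9 ALLOC][10-10 ALLOC][11-12 ALLOC][13-13 ALLOC][14-15 FREE][16-22 ALLOC][23-23 FREE]
Op 9: a = realloc(a, 9) -> a = 0; heap: [0-8 ALLOC][9-9 FREE][10-10 ALLOC][11-12 ALLOC][13-13 ALLOC][14-15 FREE][16-22 ALLOC][23-23 FREE]
Free blocks: [1 2 1] total_free=4 largest=2 -> 100*(4-2)/4 = 200/4 = 50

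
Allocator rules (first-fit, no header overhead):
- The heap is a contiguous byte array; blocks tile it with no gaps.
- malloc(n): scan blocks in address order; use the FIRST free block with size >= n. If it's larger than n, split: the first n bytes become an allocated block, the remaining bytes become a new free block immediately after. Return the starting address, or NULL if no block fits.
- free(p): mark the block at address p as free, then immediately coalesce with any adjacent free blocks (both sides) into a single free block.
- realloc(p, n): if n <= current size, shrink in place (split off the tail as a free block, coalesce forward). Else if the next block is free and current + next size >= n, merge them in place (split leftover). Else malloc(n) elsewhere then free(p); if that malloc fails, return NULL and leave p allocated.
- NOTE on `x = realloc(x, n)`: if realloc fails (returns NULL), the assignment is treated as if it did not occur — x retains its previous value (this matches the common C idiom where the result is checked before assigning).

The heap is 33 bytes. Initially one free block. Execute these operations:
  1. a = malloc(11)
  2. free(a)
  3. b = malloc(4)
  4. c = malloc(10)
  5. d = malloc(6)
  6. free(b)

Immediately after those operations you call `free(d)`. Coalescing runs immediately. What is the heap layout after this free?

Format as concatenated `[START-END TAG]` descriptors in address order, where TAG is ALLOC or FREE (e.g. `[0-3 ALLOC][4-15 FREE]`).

Op 1: a = malloc(11) -> a = 0; heap: [0-10 ALLOC][11-32 FREE]
Op 2: free(a) -> (freed a); heap: [0-32 FREE]
Op 3: b = malloc(4) -> b = 0; heap: [0-3 ALLOC][4-32 FREE]
Op 4: c = malloc(10) -> c = 4; heap: [0-3 ALLOC][4-13 ALLOC][14-32 FREE]
Op 5: d = malloc(6) -> d = 14; heap: [0-3 ALLOC][4-13 ALLOC][14-19 ALLOC][20-32 FREE]
Op 6: free(b) -> (freed b); heap: [0-3 FREE][4-13 ALLOC][14-19 ALLOC][20-32 FREE]
free(d): d = 14 -> block [14-19 ALLOC]; mark free, coalesce with adjacent free neighbors -> [0-3 FREE][4-13 ALLOC][14-32 FREE]

Answer: [0-3 FREE][4-13 ALLOC][14-32 FREE]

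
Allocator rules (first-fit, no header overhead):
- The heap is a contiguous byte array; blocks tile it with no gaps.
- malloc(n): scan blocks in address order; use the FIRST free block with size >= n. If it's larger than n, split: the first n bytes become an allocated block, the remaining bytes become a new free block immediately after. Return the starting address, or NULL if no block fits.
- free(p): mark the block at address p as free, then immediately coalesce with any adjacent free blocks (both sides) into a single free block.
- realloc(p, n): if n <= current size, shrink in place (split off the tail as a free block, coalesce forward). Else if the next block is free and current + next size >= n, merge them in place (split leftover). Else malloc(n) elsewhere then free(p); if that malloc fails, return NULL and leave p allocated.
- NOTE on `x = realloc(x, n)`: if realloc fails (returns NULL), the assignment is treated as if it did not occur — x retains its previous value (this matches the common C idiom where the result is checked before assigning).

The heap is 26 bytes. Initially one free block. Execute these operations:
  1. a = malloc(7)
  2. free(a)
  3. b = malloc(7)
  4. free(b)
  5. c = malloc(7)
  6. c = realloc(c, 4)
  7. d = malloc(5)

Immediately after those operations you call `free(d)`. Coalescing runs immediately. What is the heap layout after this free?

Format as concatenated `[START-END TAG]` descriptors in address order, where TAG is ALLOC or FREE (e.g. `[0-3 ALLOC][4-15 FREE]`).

Op 1: a = malloc(7) -> a = 0; heap: [0-6 ALLOC][7-25 FREE]
Op 2: free(a) -> (freed a); heap: [0-25 FREE]
Op 3: b = malloc(7) -> b = 0; heap: [0-6 ALLOC][7-25 FREE]
Op 4: free(b) -> (freed b); heap: [0-25 FREE]
Op 5: c = malloc(7) -> c = 0; heap: [0-6 ALLOC][7-25 FREE]
Op 6: c = realloc(c, 4) -> c = 0; heap: [0-3 ALLOC][4-25 FREE]
Op 7: d = malloc(5) -> d = 4; heap: [0-3 ALLOC][4-8 ALLOC][9-25 FREE]
free(d): d = 4 -> block [4-8 ALLOC]; mark free, coalesce with adjacent free neighbors -> [0-3 ALLOC][4-25 FREE]

Answer: [0-3 ALLOC][4-25 FREE]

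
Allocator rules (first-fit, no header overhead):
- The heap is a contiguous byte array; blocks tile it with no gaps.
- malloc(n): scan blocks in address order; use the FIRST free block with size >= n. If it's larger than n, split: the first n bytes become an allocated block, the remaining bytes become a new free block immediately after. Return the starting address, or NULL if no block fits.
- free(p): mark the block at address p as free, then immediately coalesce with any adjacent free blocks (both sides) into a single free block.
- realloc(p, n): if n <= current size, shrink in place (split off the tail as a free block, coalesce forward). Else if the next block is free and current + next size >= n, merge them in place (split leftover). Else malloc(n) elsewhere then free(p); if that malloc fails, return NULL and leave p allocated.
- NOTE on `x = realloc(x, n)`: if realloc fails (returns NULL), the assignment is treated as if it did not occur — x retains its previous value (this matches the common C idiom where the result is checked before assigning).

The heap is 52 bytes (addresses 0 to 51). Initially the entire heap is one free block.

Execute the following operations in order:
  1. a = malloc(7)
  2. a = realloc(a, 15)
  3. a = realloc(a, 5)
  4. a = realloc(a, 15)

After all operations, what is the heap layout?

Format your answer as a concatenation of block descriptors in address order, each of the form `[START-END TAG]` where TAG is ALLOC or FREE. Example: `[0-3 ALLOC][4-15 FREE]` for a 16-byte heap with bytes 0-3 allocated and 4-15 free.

Answer: [0-14 ALLOC][15-51 FREE]

Derivation:
Op 1: a = malloc(7) -> a = 0; heap: [0-6 ALLOC][7-51 FREE]
Op 2: a = realloc(a, 15) -> a = 0; heap: [0-14 ALLOC][15-51 FREE]
Op 3: a = realloc(a, 5) -> a = 0; heap: [0-4 ALLOC][5-51 FREE]
Op 4: a = realloc(a, 15) -> a = 0; heap: [0-14 ALLOC][15-51 FREE]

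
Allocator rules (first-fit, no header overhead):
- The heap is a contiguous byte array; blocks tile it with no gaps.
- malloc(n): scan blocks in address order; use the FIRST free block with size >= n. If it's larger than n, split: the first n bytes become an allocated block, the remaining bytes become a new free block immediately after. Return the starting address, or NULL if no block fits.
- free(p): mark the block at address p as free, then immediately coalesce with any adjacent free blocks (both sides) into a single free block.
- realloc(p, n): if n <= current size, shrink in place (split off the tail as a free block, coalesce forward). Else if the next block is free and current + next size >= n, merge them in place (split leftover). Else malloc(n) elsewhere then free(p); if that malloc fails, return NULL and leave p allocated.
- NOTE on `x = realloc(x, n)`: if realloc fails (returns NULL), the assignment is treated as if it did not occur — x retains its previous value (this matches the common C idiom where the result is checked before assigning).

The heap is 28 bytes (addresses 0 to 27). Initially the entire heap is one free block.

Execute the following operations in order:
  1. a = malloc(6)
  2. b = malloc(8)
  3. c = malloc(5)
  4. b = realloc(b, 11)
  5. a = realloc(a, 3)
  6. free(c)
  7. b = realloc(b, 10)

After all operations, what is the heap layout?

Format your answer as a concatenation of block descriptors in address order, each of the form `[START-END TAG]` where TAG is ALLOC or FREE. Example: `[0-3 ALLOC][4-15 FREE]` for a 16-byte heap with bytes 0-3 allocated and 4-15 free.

Op 1: a = malloc(6) -> a = 0; heap: [0-5 ALLOC][6-27 FREE]
Op 2: b = malloc(8) -> b = 6; heap: [0-5 ALLOC][6-13 ALLOC][14-27 FREE]
Op 3: c = malloc(5) -> c = 14; heap: [0-5 ALLOC][6-13 ALLOC][14-18 ALLOC][19-27 FREE]
Op 4: b = realloc(b, 11) -> NULL (b unchanged); heap: [0-5 ALLOC][6-13 ALLOC][14-18 ALLOC][19-27 FREE]
Op 5: a = realloc(a, 3) -> a = 0; heap: [0-2 ALLOC][3-5 FREE][6-13 ALLOC][14-18 ALLOC][19-27 FREE]
Op 6: free(c) -> (freed c); heap: [0-2 ALLOC][3-5 FREE][6-13 ALLOC][14-27 FREE]
Op 7: b = realloc(b, 10) -> b = 6; heap: [0-2 ALLOC][3-5 FREE][6-15 ALLOC][16-27 FREE]

Answer: [0-2 ALLOC][3-5 FREE][6-15 ALLOC][16-27 FREE]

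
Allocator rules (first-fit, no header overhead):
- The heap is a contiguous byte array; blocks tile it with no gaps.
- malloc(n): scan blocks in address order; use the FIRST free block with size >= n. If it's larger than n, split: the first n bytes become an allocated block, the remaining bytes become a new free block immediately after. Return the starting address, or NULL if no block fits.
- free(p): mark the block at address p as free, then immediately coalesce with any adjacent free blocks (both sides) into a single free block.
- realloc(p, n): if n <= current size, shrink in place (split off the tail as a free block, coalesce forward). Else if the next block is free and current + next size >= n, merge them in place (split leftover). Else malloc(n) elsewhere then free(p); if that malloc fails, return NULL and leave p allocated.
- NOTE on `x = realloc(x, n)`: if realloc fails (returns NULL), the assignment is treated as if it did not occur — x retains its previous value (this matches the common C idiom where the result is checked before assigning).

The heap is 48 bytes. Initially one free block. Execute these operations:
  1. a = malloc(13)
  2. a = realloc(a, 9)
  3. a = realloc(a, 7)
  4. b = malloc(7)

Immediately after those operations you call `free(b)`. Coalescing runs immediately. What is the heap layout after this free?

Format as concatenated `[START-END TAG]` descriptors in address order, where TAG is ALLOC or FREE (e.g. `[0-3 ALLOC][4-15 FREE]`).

Op 1: a = malloc(13) -> a = 0; heap: [0-12 ALLOC][13-47 FREE]
Op 2: a = realloc(a, 9) -> a = 0; heap: [0-8 ALLOC][9-47 FREE]
Op 3: a = realloc(a, 7) -> a = 0; heap: [0-6 ALLOC][7-47 FREE]
Op 4: b = malloc(7) -> b = 7; heap: [0-6 ALLOC][7-13 ALLOC][14-47 FREE]
free(b): b = 7 -> block [7-13 ALLOC]; mark free, coalesce with adjacent free neighbors -> [0-6 ALLOC][7-47 FREE]

Answer: [0-6 ALLOC][7-47 FREE]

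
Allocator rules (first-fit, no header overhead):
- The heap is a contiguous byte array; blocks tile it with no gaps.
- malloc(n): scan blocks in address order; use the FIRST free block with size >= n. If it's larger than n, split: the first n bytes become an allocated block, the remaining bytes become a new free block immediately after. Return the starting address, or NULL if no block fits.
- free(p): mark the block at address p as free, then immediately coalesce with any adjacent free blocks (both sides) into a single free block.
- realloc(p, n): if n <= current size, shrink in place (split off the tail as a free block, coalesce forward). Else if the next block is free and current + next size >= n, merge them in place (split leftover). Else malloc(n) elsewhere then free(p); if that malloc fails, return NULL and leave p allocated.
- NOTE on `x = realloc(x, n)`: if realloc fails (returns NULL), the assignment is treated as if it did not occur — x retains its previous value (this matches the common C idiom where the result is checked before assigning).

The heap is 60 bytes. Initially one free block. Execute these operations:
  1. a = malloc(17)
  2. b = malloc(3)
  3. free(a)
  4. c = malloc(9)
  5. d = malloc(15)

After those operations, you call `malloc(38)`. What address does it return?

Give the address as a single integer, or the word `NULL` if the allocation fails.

Op 1: a = malloc(17) -> a = 0; heap: [0-16 ALLOC][17-59 FREE]
Op 2: b = malloc(3) -> b = 17; heap: [0-16 ALLOC][17-19 ALLOC][20-59 FREE]
Op 3: free(a) -> (freed a); heap: [0-16 FREE][17-19 ALLOC][20-59 FREE]
Op 4: c = malloc(9) -> c = 0; heap: [0-8 ALLOC][9-16 FREE][17-19 ALLOC][20-59 FREE]
Op 5: d = malloc(15) -> d = 20; heap: [0-8 ALLOC][9-16 FREE][17-19 ALLOC][20-34 ALLOC][35-59 FREE]
malloc(38): first-fit scan over [0-8 ALLOC][9-16 FREE][17-19 ALLOC][20-34 ALLOC][35-59 FREE] -> NULL

Answer: NULL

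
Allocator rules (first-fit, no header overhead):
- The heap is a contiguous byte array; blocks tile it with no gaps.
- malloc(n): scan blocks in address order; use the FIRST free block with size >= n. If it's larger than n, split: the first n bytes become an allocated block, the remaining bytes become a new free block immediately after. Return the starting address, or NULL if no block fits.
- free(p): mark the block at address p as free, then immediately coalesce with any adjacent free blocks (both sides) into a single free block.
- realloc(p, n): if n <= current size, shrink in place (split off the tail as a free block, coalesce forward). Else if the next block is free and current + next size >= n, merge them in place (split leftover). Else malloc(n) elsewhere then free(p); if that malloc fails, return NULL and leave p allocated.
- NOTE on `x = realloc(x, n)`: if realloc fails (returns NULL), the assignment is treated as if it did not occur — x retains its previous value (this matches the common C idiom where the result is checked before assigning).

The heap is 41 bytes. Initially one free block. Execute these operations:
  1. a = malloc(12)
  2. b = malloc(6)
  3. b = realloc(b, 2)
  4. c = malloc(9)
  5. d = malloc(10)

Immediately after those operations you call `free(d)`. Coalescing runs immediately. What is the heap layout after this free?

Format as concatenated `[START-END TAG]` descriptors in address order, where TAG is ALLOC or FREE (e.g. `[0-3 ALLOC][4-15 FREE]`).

Answer: [0-11 ALLOC][12-13 ALLOC][14-22 ALLOC][23-40 FREE]

Derivation:
Op 1: a = malloc(12) -> a = 0; heap: [0-11 ALLOC][12-40 FREE]
Op 2: b = malloc(6) -> b = 12; heap: [0-11 ALLOC][12-17 ALLOC][18-40 FREE]
Op 3: b = realloc(b, 2) -> b = 12; heap: [0-11 ALLOC][12-13 ALLOC][14-40 FREE]
Op 4: c = malloc(9) -> c = 14; heap: [0-11 ALLOC][12-13 ALLOC][14-22 ALLOC][23-40 FREE]
Op 5: d = malloc(10) -> d = 23; heap: [0-11 ALLOC][12-13 ALLOC][14-22 ALLOC][23-32 ALLOC][33-40 FREE]
free(d): d = 23 -> block [23-32 ALLOC]; mark free, coalesce with adjacent free neighbors -> [0-11 ALLOC][12-13 ALLOC][14-22 ALLOC][23-40 FREE]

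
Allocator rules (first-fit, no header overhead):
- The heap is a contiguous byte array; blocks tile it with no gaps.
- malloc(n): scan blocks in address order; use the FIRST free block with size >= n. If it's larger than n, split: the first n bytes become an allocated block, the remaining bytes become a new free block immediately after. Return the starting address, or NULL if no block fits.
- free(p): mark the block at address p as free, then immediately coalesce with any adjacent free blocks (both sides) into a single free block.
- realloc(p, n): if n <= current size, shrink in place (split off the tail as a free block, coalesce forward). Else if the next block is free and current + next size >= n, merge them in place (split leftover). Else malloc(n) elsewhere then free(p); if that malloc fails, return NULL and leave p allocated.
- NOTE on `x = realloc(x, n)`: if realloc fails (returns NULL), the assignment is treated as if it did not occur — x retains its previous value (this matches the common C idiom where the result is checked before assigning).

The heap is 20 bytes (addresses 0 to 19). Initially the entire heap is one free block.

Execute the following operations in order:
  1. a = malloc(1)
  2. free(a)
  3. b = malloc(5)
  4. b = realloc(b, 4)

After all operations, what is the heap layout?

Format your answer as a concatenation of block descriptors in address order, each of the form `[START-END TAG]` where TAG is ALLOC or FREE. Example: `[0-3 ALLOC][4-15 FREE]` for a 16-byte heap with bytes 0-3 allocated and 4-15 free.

Op 1: a = malloc(1) -> a = 0; heap: [0-0 ALLOC][1-19 FREE]
Op 2: free(a) -> (freed a); heap: [0-19 FREE]
Op 3: b = malloc(5) -> b = 0; heap: [0-4 ALLOC][5-19 FREE]
Op 4: b = realloc(b, 4) -> b = 0; heap: [0-3 ALLOC][4-19 FREE]

Answer: [0-3 ALLOC][4-19 FREE]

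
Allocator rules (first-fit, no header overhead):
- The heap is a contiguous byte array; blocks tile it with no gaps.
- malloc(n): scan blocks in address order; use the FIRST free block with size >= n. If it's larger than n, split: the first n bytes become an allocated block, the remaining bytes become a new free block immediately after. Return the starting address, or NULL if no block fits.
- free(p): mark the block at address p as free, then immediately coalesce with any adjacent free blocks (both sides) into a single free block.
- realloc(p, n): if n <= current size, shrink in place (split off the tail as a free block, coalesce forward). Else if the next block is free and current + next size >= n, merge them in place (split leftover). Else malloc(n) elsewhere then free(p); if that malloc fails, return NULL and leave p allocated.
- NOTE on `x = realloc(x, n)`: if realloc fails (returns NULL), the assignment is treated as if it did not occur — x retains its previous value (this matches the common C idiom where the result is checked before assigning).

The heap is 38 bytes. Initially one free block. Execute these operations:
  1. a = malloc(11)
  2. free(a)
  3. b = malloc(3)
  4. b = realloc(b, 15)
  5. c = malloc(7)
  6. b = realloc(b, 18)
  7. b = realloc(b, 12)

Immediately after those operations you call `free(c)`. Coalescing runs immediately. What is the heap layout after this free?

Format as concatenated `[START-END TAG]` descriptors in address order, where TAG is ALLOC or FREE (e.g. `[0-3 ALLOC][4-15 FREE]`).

Answer: [0-11 ALLOC][12-37 FREE]

Derivation:
Op 1: a = malloc(11) -> a = 0; heap: [0-10 ALLOC][11-37 FREE]
Op 2: free(a) -> (freed a); heap: [0-37 FREE]
Op 3: b = malloc(3) -> b = 0; heap: [0-2 ALLOC][3-37 FREE]
Op 4: b = realloc(b, 15) -> b = 0; heap: [0-14 ALLOC][15-37 FREE]
Op 5: c = malloc(7) -> c = 15; heap: [0-14 ALLOC][15-21 ALLOC][22-37 FREE]
Op 6: b = realloc(b, 18) -> NULL (b unchanged); heap: [0-14 ALLOC][15-21 ALLOC][22-37 FREE]
Op 7: b = realloc(b, 12) -> b = 0; heap: [0-11 ALLOC][12-14 FREE][15-21 ALLOC][22-37 FREE]
free(c): c = 15 -> block [15-21 ALLOC]; mark free, coalesce with adjacent free neighbors -> [0-11 ALLOC][12-37 FREE]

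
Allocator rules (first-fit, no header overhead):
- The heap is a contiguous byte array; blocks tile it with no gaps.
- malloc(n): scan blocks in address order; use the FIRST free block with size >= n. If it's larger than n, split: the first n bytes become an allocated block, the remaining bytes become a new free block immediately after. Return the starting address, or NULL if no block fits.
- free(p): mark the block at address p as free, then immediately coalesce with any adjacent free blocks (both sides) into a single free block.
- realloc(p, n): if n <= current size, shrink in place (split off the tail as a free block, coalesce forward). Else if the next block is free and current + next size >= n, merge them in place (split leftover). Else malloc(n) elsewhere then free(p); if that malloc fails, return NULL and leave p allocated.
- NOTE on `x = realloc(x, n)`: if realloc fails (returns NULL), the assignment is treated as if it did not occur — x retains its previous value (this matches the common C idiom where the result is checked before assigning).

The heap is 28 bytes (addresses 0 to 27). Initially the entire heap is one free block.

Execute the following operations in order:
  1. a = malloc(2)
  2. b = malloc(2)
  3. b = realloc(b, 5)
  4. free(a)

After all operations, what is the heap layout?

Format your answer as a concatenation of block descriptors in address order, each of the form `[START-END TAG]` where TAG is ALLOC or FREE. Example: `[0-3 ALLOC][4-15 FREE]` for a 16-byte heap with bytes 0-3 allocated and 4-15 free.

Op 1: a = malloc(2) -> a = 0; heap: [0-1 ALLOC][2-27 FREE]
Op 2: b = malloc(2) -> b = 2; heap: [0-1 ALLOC][2-3 ALLOC][4-27 FREE]
Op 3: b = realloc(b, 5) -> b = 2; heap: [0-1 ALLOC][2-6 ALLOC][7-27 FREE]
Op 4: free(a) -> (freed a); heap: [0-1 FREE][2-6 ALLOC][7-27 FREE]

Answer: [0-1 FREE][2-6 ALLOC][7-27 FREE]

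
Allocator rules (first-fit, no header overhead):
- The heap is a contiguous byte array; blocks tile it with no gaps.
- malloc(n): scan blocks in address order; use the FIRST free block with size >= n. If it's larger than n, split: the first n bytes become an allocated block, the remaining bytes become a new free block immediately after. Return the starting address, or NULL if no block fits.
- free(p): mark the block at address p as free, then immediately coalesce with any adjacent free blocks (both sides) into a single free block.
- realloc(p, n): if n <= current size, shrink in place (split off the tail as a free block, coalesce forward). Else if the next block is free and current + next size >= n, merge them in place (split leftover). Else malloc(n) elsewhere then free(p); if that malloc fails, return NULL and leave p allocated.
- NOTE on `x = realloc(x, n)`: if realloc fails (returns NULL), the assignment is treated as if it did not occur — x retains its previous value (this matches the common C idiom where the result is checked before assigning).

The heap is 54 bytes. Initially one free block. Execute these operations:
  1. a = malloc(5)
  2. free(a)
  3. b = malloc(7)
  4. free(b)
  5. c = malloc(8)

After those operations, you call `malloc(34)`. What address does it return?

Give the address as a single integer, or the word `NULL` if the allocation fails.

Op 1: a = malloc(5) -> a = 0; heap: [0-4 ALLOC][5-53 FREE]
Op 2: free(a) -> (freed a); heap: [0-53 FREE]
Op 3: b = malloc(7) -> b = 0; heap: [0-6 ALLOC][7-53 FREE]
Op 4: free(b) -> (freed b); heap: [0-53 FREE]
Op 5: c = malloc(8) -> c = 0; heap: [0-7 ALLOC][8-53 FREE]
malloc(34): first-fit scan over [0-7 ALLOC][8-53 FREE] -> 8

Answer: 8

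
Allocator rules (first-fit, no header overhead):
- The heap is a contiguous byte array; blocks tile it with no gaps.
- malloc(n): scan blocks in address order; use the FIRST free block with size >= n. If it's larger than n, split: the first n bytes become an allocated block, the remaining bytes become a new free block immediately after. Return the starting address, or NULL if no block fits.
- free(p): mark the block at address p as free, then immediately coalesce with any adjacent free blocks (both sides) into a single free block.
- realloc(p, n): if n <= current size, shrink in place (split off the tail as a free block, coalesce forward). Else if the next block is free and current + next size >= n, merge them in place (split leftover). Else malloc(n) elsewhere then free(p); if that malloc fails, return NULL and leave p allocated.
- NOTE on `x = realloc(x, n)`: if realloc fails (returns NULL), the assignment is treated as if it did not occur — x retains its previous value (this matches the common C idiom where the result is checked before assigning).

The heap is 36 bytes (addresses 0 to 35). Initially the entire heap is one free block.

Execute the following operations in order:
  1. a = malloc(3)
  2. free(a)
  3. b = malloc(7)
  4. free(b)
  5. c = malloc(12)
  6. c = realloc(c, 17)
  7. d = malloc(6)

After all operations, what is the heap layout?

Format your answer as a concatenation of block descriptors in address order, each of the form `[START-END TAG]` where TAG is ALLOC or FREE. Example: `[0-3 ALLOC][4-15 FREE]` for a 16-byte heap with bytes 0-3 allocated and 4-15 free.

Op 1: a = malloc(3) -> a = 0; heap: [0-2 ALLOC][3-35 FREE]
Op 2: free(a) -> (freed a); heap: [0-35 FREE]
Op 3: b = malloc(7) -> b = 0; heap: [0-6 ALLOC][7-35 FREE]
Op 4: free(b) -> (freed b); heap: [0-35 FREE]
Op 5: c = malloc(12) -> c = 0; heap: [0-11 ALLOC][12-35 FREE]
Op 6: c = realloc(c, 17) -> c = 0; heap: [0-16 ALLOC][17-35 FREE]
Op 7: d = malloc(6) -> d = 17; heap: [0-16 ALLOC][17-22 ALLOC][23-35 FREE]

Answer: [0-16 ALLOC][17-22 ALLOC][23-35 FREE]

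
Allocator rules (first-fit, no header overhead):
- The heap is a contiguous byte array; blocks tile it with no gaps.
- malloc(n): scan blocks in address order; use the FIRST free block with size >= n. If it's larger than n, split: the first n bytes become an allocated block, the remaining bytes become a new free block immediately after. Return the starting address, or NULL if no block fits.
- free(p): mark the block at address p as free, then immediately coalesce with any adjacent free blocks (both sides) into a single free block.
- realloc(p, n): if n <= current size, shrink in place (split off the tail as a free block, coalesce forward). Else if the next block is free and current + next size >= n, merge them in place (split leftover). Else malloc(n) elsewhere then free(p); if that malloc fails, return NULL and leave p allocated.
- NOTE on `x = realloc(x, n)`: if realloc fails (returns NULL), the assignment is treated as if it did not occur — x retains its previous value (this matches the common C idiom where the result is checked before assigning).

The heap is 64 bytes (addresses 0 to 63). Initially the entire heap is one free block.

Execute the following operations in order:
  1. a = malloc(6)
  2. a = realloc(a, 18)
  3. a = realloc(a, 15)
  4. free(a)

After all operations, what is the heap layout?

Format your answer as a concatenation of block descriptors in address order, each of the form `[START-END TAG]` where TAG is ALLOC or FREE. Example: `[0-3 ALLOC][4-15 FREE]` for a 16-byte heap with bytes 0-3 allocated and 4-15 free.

Answer: [0-63 FREE]

Derivation:
Op 1: a = malloc(6) -> a = 0; heap: [0-5 ALLOC][6-63 FREE]
Op 2: a = realloc(a, 18) -> a = 0; heap: [0-17 ALLOC][18-63 FREE]
Op 3: a = realloc(a, 15) -> a = 0; heap: [0-14 ALLOC][15-63 FREE]
Op 4: free(a) -> (freed a); heap: [0-63 FREE]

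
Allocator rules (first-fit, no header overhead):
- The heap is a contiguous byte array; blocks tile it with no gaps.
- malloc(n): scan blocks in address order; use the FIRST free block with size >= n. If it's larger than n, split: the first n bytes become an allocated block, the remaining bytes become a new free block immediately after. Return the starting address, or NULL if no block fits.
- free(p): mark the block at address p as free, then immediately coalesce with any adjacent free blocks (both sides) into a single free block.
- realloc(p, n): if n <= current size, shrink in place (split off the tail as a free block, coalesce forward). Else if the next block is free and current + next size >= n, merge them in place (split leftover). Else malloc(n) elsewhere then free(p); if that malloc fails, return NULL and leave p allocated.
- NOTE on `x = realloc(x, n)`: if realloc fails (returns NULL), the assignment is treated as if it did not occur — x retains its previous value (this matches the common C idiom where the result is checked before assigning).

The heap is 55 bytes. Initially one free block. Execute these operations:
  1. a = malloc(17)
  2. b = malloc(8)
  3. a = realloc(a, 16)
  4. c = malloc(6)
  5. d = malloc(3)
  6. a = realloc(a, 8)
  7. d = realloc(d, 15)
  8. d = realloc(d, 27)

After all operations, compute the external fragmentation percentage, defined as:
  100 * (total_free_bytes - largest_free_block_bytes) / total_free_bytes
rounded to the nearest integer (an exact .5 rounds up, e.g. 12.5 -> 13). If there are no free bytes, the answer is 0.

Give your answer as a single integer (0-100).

Op 1: a = malloc(17) -> a = 0; heap: [0-16 ALLOC][17-54 FREE]
Op 2: b = malloc(8) -> b = 17; heap: [0-16 ALLOC][17-24 ALLOC][25-54 FREE]
Op 3: a = realloc(a, 16) -> a = 0; heap: [0-15 ALLOC][16-16 FREE][17-24 ALLOC][25-54 FREE]
Op 4: c = malloc(6) -> c = 25; heap: [0-15 ALLOC][16-16 FREE][17-24 ALLOC][25-30 ALLOC][31-54 FREE]
Op 5: d = malloc(3) -> d = 31; heap: [0-15 ALLOC][16-16 FREE][17-24 ALLOC][25-30 ALLOC][31-33 ALLOC][34-54 FREE]
Op 6: a = realloc(a, 8) -> a = 0; heap: [0-7 ALLOC][8-16 FREE][17-24 ALLOC][25-30 ALLOC][31-33 ALLOC][34-54 FREE]
Op 7: d = realloc(d, 15) -> d = 31; heap: [0-7 ALLOC][8-16 FREE][17-24 ALLOC][25-30 ALLOC][31-45 ALLOC][46-54 FREE]
Op 8: d = realloc(d, 27) -> NULL (d unchanged); heap: [0-7 ALLOC][8-16 FREE][17-24 ALLOC][25-30 ALLOC][31-45 ALLOC][46-54 FREE]
Free blocks: [9 9] total_free=18 largest=9 -> 100*(18-9)/18 = 900/18 = 50

Answer: 50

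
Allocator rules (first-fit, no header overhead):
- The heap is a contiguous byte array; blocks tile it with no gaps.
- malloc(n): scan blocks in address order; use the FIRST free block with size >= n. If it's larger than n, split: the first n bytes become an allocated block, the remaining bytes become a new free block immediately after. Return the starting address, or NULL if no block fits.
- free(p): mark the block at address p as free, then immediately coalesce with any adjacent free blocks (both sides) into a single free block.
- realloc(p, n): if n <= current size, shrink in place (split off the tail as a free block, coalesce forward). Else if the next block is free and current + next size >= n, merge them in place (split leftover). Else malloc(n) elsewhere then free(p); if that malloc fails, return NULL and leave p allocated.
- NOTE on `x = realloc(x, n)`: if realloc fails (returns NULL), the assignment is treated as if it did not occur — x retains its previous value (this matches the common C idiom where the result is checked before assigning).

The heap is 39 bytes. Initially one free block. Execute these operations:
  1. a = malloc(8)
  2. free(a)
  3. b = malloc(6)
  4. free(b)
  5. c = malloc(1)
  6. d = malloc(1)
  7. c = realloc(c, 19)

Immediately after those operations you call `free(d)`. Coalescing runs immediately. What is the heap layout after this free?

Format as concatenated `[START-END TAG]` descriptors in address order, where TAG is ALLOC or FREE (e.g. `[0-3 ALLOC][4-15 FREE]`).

Answer: [0-1 FREE][2-20 ALLOC][21-38 FREE]

Derivation:
Op 1: a = malloc(8) -> a = 0; heap: [0-7 ALLOC][8-38 FREE]
Op 2: free(a) -> (freed a); heap: [0-38 FREE]
Op 3: b = malloc(6) -> b = 0; heap: [0-5 ALLOC][6-38 FREE]
Op 4: free(b) -> (freed b); heap: [0-38 FREE]
Op 5: c = malloc(1) -> c = 0; heap: [0-0 ALLOC][1-38 FREE]
Op 6: d = malloc(1) -> d = 1; heap: [0-0 ALLOC][1-1 ALLOC][2-38 FREE]
Op 7: c = realloc(c, 19) -> c = 2; heap: [0-0 FREE][1-1 ALLOC][2-20 ALLOC][21-38 FREE]
free(d): d = 1 -> block [1-1 ALLOC]; mark free, coalesce with adjacent free neighbors -> [0-1 FREE][2-20 ALLOC][21-38 FREE]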